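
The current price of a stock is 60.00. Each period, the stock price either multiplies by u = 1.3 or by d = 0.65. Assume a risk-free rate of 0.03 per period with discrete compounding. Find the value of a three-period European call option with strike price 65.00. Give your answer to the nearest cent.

12.57

Risk-neutral probability p = (1 + 0.03 − 0.65)/(1.3 − 0.65) = 0.3800/0.6500 = 0.5846
Terminal stock prices: S_uuu = 131.8, S_uud = 65.91, S_udd = 32.96, S_ddd = 16.48
Terminal payoffs (S − K): max(66.82, 0) = 66.82, max(0.91, 0) = 0.91, max(-32.04, 0) = 0, max(-48.52, 0) = 0
Node uu (S = 101.4): V_uu = 1/1.03·[0.5846·66.8200 + 0.4154·0.9100] = 38.2932
Node ud (S = 50.7): V_ud = 1/1.03·[0.5846·0.9100 + 0.4154·0.0000] = 0.5165
Node dd (S = 25.35): V_dd = 1/1.03·[0.5846·0.0000 + 0.4154·0.0000] = 0.0000
Node u (S = 78): V_u = 1/1.03·[0.5846·38.2932 + 0.4154·0.5165] = 21.9431
Node d (S = 39): V_d = 1/1.03·[0.5846·0.5165 + 0.4154·0.0000] = 0.2932
Node 0 (S = 60): V_0 = 1/1.03·[0.5846·21.9431 + 0.4154·0.2932] = 12.5728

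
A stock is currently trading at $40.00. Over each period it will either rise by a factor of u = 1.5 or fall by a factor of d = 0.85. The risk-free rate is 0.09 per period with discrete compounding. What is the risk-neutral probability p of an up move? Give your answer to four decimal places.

p = 0.3692

Risk-neutral probability p = (1 + 0.09 − 0.85)/(1.5 − 0.85) = 0.2400/0.6500 = 0.3692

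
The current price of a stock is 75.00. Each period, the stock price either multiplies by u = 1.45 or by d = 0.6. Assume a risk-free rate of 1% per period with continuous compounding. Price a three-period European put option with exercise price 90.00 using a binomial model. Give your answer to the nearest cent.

Risk-neutral probability p = (e^0.01 − 0.6)/(1.45 − 0.6) = 0.4101/0.8500 = 0.4824
Terminal stock prices: S_uuu = 228.6, S_uud = 94.61, S_udd = 39.15, S_ddd = 16.2
Terminal payoffs (K − S): max(-138.6, 0) = 0, max(-4.612, 0) = 0, max(50.85, 0) = 50.85, max(73.8, 0) = 73.8
Node uu (S = 157.7): V_uu = e^(−0.01)·[0.4824·0.0000 + 0.5176·0.0000] = 0.0000
Node ud (S = 65.25): V_ud = e^(−0.01)·[0.4824·0.0000 + 0.5176·50.8500] = 26.0575
Node dd (S = 27): V_dd = e^(−0.01)·[0.4824·50.8500 + 0.5176·73.8000] = 62.1045
Node u (S = 108.8): V_u = e^(−0.01)·[0.4824·0.0000 + 0.5176·26.0575] = 13.3528
Node d (S = 45): V_d = e^(−0.01)·[0.4824·26.0575 + 0.5176·62.1045] = 44.2701
Node 0 (S = 75): V_0 = e^(−0.01)·[0.4824·13.3528 + 0.5176·44.2701] = 29.0631

29.06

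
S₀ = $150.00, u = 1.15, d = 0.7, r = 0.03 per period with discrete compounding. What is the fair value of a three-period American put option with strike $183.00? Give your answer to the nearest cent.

Risk-neutral probability p = (1 + 0.03 − 0.7)/(1.15 − 0.7) = 0.3300/0.4500 = 0.7333
Terminal stock prices: S_uuu = 228.1, S_uud = 138.9, S_udd = 84.52, S_ddd = 51.45
Terminal payoffs (K − S): max(-45.13, 0) = 0, max(44.14, 0) = 44.14, max(98.48, 0) = 98.48, max(131.6, 0) = 131.6
Node uu (S = 198.4): continuation = 1/1.03·[0.7333·0.0000 + 0.2667·44.1375] = 11.4272; exercise value = 0.0000 ≤ continuation, so V_uu = 11.4272
Node ud (S = 120.7): continuation = 1/1.03·[0.7333·44.1375 + 0.2667·98.4750] = 56.9199; exercise value = 62.2500 > continuation, so V_ud = 62.2500 (exercise)
Node dd (S = 73.5): continuation = 1/1.03·[0.7333·98.4750 + 0.2667·131.5500] = 104.1699; exercise value = 109.5000 > continuation, so V_dd = 109.5000 (exercise)
Node u (S = 172.5): continuation = 1/1.03·[0.7333·11.4272 + 0.2667·62.2500] = 24.2524; exercise value = 10.5000 ≤ continuation, so V_u = 24.2524
Node d (S = 105): continuation = 1/1.03·[0.7333·62.2500 + 0.2667·109.5000] = 72.6699; exercise value = 78.0000 > continuation, so V_d = 78.0000 (exercise)
Node 0 (S = 150): continuation = 1/1.03·[0.7333·24.2524 + 0.2667·78.0000] = 37.4612; exercise value = 33.0000 ≤ continuation, so V_0 = 37.4612

$37.46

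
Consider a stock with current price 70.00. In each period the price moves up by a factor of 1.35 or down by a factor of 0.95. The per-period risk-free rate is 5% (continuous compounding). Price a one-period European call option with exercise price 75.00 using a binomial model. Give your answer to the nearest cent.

Risk-neutral probability p = (e^0.05 − 0.95)/(1.35 − 0.95) = 0.1013/0.4000 = 0.2532
Terminal stock prices: S_u = 94.5, S_d = 66.5
Terminal payoffs (S − K): max(19.5, 0) = 19.5, max(-8.5, 0) = 0
Node 0 (S = 70): V_0 = e^(−0.05)·[0.2532·19.5000 + 0.7468·0.0000] = 4.6962

4.70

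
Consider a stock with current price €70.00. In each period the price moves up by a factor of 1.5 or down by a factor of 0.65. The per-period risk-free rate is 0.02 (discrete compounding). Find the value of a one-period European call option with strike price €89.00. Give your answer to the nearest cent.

€6.83

Risk-neutral probability p = (1 + 0.02 − 0.65)/(1.5 − 0.65) = 0.3700/0.8500 = 0.4353
Terminal stock prices: S_u = 105, S_d = 45.5
Terminal payoffs (S − K): max(16, 0) = 16, max(-43.5, 0) = 0
Node 0 (S = 70): V_0 = 1/1.02·[0.4353·16.0000 + 0.5647·0.0000] = 6.8281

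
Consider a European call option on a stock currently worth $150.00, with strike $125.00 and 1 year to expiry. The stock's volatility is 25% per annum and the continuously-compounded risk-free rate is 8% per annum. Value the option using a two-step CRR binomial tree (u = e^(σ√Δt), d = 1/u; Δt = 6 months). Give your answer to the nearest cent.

$37.96

CRR parameters: u = e^(σ√Δt) = e^(0.25·√0.5) = 1.1934, d = 1/u = 0.8380
Per-period rate: rΔt = 0.08·0.5 = 0.04, so R = e^0.04 = 1.0408
Risk-neutral probability p = (e^0.04 − 0.8380)/(1.1934 − 0.8380) = 0.2028/0.3554 = 0.5708
Terminal stock prices: S_uu = 213.6, S_ud = 150, S_dd = 105.3
Terminal payoffs (S − K): max(88.62, 0) = 88.62, max(25, 0) = 25, max(-19.67, 0) = 0
Node u (S = 179): V_u = e^(−0.04)·[0.5708·88.6179 + 0.4292·25.0000] = 58.9060
Node d (S = 125.7): V_d = e^(−0.04)·[0.5708·25.0000 + 0.4292·0.0000] = 13.7093
Node 0 (S = 150): V_0 = e^(−0.04)·[0.5708·58.9060 + 0.4292·13.7093] = 37.9564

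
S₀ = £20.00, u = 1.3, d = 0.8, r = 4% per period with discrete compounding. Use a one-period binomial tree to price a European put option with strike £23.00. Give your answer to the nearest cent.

Risk-neutral probability p = (1 + 0.04 − 0.8)/(1.3 − 0.8) = 0.2400/0.5000 = 0.4800
Terminal stock prices: S_u = 26, S_d = 16
Terminal payoffs (K − S): max(-3, 0) = 0, max(7, 0) = 7
Node 0 (S = 20): V_0 = 1/1.04·[0.4800·0.0000 + 0.5200·7.0000] = 3.5000

£3.50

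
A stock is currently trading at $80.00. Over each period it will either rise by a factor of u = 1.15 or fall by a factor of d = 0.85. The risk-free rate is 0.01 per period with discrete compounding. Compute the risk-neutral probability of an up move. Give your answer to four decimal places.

p = 0.5333

Risk-neutral probability p = (1 + 0.01 − 0.85)/(1.15 − 0.85) = 0.1600/0.3000 = 0.5333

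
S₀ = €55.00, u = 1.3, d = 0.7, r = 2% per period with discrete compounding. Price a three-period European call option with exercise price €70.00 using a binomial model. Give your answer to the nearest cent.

Risk-neutral probability p = (1 + 0.02 − 0.7)/(1.3 − 0.7) = 0.3200/0.6000 = 0.5333
Terminal stock prices: S_uuu = 120.8, S_uud = 65.06, S_udd = 35.03, S_ddd = 18.86
Terminal payoffs (S − K): max(50.84, 0) = 50.84, max(-4.935, 0) = 0, max(-34.97, 0) = 0, max(-51.14, 0) = 0
Node uu (S = 92.95): V_uu = 1/1.02·[0.5333·50.8350 + 0.4667·0.0000] = 26.5804
Node ud (S = 50.05): V_ud = 1/1.02·[0.5333·0.0000 + 0.4667·0.0000] = 0.0000
Node dd (S = 26.95): V_dd = 1/1.02·[0.5333·0.0000 + 0.4667·0.0000] = 0.0000
Node u (S = 71.5): V_u = 1/1.02·[0.5333·26.5804 + 0.4667·0.0000] = 13.8982
Node d (S = 38.5): V_d = 1/1.02·[0.5333·0.0000 + 0.4667·0.0000] = 0.0000
Node 0 (S = 55): V_0 = 1/1.02·[0.5333·13.8982 + 0.4667·0.0000] = 7.2671

€7.27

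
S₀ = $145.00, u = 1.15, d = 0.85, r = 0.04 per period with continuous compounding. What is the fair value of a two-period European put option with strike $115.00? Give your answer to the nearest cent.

Risk-neutral probability p = (e^0.04 − 0.85)/(1.15 − 0.85) = 0.1908/0.3000 = 0.6360
Terminal stock prices: S_uu = 191.8, S_ud = 141.7, S_dd = 104.8
Terminal payoffs (K − S): max(-76.76, 0) = 0, max(-26.74, 0) = 0, max(10.24, 0) = 10.24
Node u (S = 166.8): V_u = e^(−0.04)·[0.6360·0.0000 + 0.3640·0.0000] = 0.0000
Node d (S = 123.2): V_d = e^(−0.04)·[0.6360·0.0000 + 0.3640·10.2375] = 3.5800
Node 0 (S = 145): V_0 = e^(−0.04)·[0.6360·0.0000 + 0.3640·3.5800] = 1.2519

$1.25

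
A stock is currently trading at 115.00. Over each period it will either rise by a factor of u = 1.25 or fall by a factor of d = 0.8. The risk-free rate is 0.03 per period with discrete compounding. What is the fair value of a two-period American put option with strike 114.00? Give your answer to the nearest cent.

10.44

Risk-neutral probability p = (1 + 0.03 − 0.8)/(1.25 − 0.8) = 0.2300/0.4500 = 0.5111
Terminal stock prices: S_uu = 179.7, S_ud = 115, S_dd = 73.6
Terminal payoffs (K − S): max(-65.69, 0) = 0, max(-1, 0) = 0, max(40.4, 0) = 40.4
Node u (S = 143.8): continuation = 1/1.03·[0.5111·0.0000 + 0.4889·0.0000] = 0.0000; exercise value = 0.0000 ≤ continuation, so V_u = 0.0000
Node d (S = 92): continuation = 1/1.03·[0.5111·0.0000 + 0.4889·40.4000] = 19.1758; exercise value = 22.0000 > continuation, so V_d = 22.0000 (exercise)
Node 0 (S = 115): continuation = 1/1.03·[0.5111·0.0000 + 0.4889·22.0000] = 10.4423; exercise value = 0.0000 ≤ continuation, so V_0 = 10.4423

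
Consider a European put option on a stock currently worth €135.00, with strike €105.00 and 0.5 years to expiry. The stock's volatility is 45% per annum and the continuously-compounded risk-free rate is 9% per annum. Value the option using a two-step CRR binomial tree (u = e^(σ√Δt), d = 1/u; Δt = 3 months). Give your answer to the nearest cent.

€4.63

CRR parameters: u = e^(σ√Δt) = e^(0.45·√0.25) = 1.2523, d = 1/u = 0.7985
Per-period rate: rΔt = 0.09·0.25 = 0.0225, so R = e^0.0225 = 1.0228
Risk-neutral probability p = (e^0.0225 − 0.7985)/(1.2523 − 0.7985) = 0.2242/0.4538 = 0.4941
Terminal stock prices: S_uu = 211.7, S_ud = 135, S_dd = 86.08
Terminal payoffs (K − S): max(-106.7, 0) = 0, max(-30, 0) = 0, max(18.92, 0) = 18.92
Node u (S = 169.1): V_u = e^(−0.0225)·[0.4941·0.0000 + 0.5059·0.0000] = 0.0000
Node d (S = 107.8): V_d = e^(−0.0225)·[0.4941·0.0000 + 0.5059·18.9202] = 9.3582
Node 0 (S = 135): V_0 = e^(−0.0225)·[0.4941·0.0000 + 0.5059·9.3582] = 4.6287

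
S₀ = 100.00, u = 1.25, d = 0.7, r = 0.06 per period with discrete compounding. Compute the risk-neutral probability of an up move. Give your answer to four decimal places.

Risk-neutral probability p = (1 + 0.06 − 0.7)/(1.25 − 0.7) = 0.3600/0.5500 = 0.6545

p = 0.6545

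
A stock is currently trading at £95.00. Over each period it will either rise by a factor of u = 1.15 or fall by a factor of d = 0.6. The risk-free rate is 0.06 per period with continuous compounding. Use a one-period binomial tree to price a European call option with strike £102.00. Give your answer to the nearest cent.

£5.73

Risk-neutral probability p = (e^0.06 − 0.6)/(1.15 − 0.6) = 0.4618/0.5500 = 0.8397
Terminal stock prices: S_u = 109.2, S_d = 57
Terminal payoffs (S − K): max(7.25, 0) = 7.25, max(-45, 0) = 0
Node 0 (S = 95): V_0 = e^(−0.06)·[0.8397·7.2500 + 0.1603·0.0000] = 5.7333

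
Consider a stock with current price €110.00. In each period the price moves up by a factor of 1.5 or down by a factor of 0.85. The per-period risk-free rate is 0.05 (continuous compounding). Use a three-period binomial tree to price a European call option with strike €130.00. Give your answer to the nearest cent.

Risk-neutral probability p = (e^0.05 − 0.85)/(1.5 − 0.85) = 0.2013/0.6500 = 0.3096
Terminal stock prices: S_uuu = 371.2, S_uud = 210.4, S_udd = 119.2, S_ddd = 67.55
Terminal payoffs (S − K): max(241.2, 0) = 241.2, max(80.38, 0) = 80.38, max(-10.79, 0) = 0, max(-62.45, 0) = 0
Node uu (S = 247.5): V_uu = e^(−0.05)·[0.3096·241.2500 + 0.6904·80.3750] = 123.8402
Node ud (S = 140.2): V_ud = e^(−0.05)·[0.3096·80.3750 + 0.6904·0.0000] = 23.6741
Node dd (S = 79.47): V_dd = e^(−0.05)·[0.3096·0.0000 + 0.6904·0.0000] = 0.0000
Node u (S = 165): V_u = e^(−0.05)·[0.3096·123.8402 + 0.6904·23.6741] = 52.0231
Node d (S = 93.5): V_d = e^(−0.05)·[0.3096·23.6741 + 0.6904·0.0000] = 6.9731
Node 0 (S = 110): V_0 = e^(−0.05)·[0.3096·52.0231 + 0.6904·6.9731] = 19.9023

€19.90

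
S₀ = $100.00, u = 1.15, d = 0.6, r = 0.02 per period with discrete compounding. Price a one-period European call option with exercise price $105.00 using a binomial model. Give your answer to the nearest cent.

Risk-neutral probability p = (1 + 0.02 − 0.6)/(1.15 − 0.6) = 0.4200/0.5500 = 0.7636
Terminal stock prices: S_u = 115, S_d = 60
Terminal payoffs (S − K): max(10, 0) = 10, max(-45, 0) = 0
Node 0 (S = 100): V_0 = 1/1.02·[0.7636·10.0000 + 0.2364·0.0000] = 7.4866

$7.49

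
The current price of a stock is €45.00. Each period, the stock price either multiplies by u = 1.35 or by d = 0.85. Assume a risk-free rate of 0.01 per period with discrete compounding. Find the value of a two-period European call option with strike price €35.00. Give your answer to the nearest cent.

€11.82

Risk-neutral probability p = (1 + 0.01 − 0.85)/(1.35 − 0.85) = 0.1600/0.5000 = 0.3200
Terminal stock prices: S_uu = 82.01, S_ud = 51.64, S_dd = 32.51
Terminal payoffs (S − K): max(47.01, 0) = 47.01, max(16.64, 0) = 16.64, max(-2.488, 0) = 0
Node u (S = 60.75): V_u = 1/1.01·[0.3200·47.0125 + 0.6800·16.6375] = 26.0965
Node d (S = 38.25): V_d = 1/1.01·[0.3200·16.6375 + 0.6800·0.0000] = 5.2713
Node 0 (S = 45): V_0 = 1/1.01·[0.3200·26.0965 + 0.6800·5.2713] = 11.8172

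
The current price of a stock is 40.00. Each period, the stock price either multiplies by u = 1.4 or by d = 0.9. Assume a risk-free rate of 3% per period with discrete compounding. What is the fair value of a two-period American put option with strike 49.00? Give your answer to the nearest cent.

9.34

Risk-neutral probability p = (1 + 0.03 − 0.9)/(1.4 − 0.9) = 0.1300/0.5000 = 0.2600
Terminal stock prices: S_uu = 78.4, S_ud = 50.4, S_dd = 32.4
Terminal payoffs (K − S): max(-29.4, 0) = 0, max(-1.4, 0) = 0, max(16.6, 0) = 16.6
Node u (S = 56): continuation = 1/1.03·[0.2600·0.0000 + 0.7400·0.0000] = 0.0000; exercise value = 0.0000 ≤ continuation, so V_u = 0.0000
Node d (S = 36): continuation = 1/1.03·[0.2600·0.0000 + 0.7400·16.6000] = 11.9262; exercise value = 13.0000 > continuation, so V_d = 13.0000 (exercise)
Node 0 (S = 40): continuation = 1/1.03·[0.2600·0.0000 + 0.7400·13.0000] = 9.3398; exercise value = 9.0000 ≤ continuation, so V_0 = 9.3398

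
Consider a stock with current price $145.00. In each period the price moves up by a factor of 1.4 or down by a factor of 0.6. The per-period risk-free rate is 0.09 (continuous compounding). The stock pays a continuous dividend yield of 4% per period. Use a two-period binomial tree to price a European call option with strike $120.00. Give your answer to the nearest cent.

Per-period risk-free factor R = e^0.09 = 1.0942; dividend-adjusted growth = e^(0.09−0.04) = 1.0513.
Risk-neutral probability p = (1.0513 − 0.6)/(1.4 − 0.6) = 0.4513/0.8000 = 0.5641
Terminal stock prices: S_uu = 284.2, S_ud = 121.8, S_dd = 52.2
Terminal payoffs (S − K): max(164.2, 0) = 164.2, max(1.8, 0) = 1.8, max(-67.8, 0) = 0
Node u (S = 203): V_u = e^(−0.09)·[0.5641·164.2000 + 0.4359·1.8000] = 85.3685
Node d (S = 87): V_d = e^(−0.09)·[0.5641·1.8000 + 0.4359·0.0000] = 0.9280
Node 0 (S = 145): V_0 = e^(−0.09)·[0.5641·85.3685 + 0.4359·0.9280] = 44.3804

$44.38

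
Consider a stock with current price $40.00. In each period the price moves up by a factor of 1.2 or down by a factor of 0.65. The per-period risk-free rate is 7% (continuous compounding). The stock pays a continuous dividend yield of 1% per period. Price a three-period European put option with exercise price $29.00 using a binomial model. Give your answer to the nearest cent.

Per-period risk-free factor R = e^0.07 = 1.0725; dividend-adjusted growth = e^(0.07−0.01) = 1.0618.
Risk-neutral probability p = (1.0618 − 0.65)/(1.2 − 0.65) = 0.4118/0.5500 = 0.7488
Terminal stock prices: S_uuu = 69.12, S_uud = 37.44, S_udd = 20.28, S_ddd = 10.98
Terminal payoffs (K − S): max(-40.12, 0) = 0, max(-8.44, 0) = 0, max(8.72, 0) = 8.72, max(18.02, 0) = 18.02
Node uu (S = 57.6): V_uu = e^(−0.07)·[0.7488·0.0000 + 0.2512·0.0000] = 0.0000
Node ud (S = 31.2): V_ud = e^(−0.07)·[0.7488·0.0000 + 0.2512·8.7200] = 2.0424
Node dd (S = 16.9): V_dd = e^(−0.07)·[0.7488·8.7200 + 0.2512·18.0150] = 10.3076
Node u (S = 48): V_u = e^(−0.07)·[0.7488·0.0000 + 0.2512·2.0424] = 0.4784
Node d (S = 26): V_d = e^(−0.07)·[0.7488·2.0424 + 0.2512·10.3076] = 3.8402
Node 0 (S = 40): V_0 = e^(−0.07)·[0.7488·0.4784 + 0.2512·3.8402] = 1.2335

$1.23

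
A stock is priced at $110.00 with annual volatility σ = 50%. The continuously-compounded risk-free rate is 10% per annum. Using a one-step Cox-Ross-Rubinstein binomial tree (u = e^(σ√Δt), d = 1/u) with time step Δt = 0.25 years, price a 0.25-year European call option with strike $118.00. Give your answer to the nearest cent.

CRR parameters: u = e^(σ√Δt) = e^(0.5·√0.25) = 1.2840, d = 1/u = 0.7788
Per-period rate: rΔt = 0.1·0.25 = 0.025, so R = e^0.025 = 1.0253
Risk-neutral probability p = (e^0.025 − 0.7788)/(1.2840 − 0.7788) = 0.2465/0.5052 = 0.4879
Terminal stock prices: S_u = 141.2, S_d = 85.67
Terminal payoffs (S − K): max(23.24, 0) = 23.24, max(-32.33, 0) = 0
Node 0 (S = 110): V_0 = e^(−0.025)·[0.4879·23.2428 + 0.5121·0.0000] = 11.0609

$11.06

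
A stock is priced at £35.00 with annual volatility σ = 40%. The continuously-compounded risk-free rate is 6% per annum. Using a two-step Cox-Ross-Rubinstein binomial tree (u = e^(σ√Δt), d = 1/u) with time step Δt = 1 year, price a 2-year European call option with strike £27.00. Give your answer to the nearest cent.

£13.79

CRR parameters: u = e^(σ√Δt) = e^(0.4·√1) = 1.4918, d = 1/u = 0.6703
Per-period rate: rΔt = 0.06·1 = 0.06, so R = e^0.06 = 1.0618
Risk-neutral probability p = (e^0.06 − 0.6703)/(1.4918 − 0.6703) = 0.3915/0.8215 = 0.4766
Terminal stock prices: S_uu = 77.89, S_ud = 35, S_dd = 15.73
Terminal payoffs (S − K): max(50.89, 0) = 50.89, max(8, 0) = 8, max(-11.27, 0) = 0
Node u (S = 52.21): V_u = e^(−0.06)·[0.4766·50.8939 + 0.5234·8.0000] = 26.7862
Node d (S = 23.46): V_d = e^(−0.06)·[0.4766·8.0000 + 0.5234·0.0000] = 3.5906
Node 0 (S = 35): V_0 = e^(−0.06)·[0.4766·26.7862 + 0.5234·3.5906] = 13.7924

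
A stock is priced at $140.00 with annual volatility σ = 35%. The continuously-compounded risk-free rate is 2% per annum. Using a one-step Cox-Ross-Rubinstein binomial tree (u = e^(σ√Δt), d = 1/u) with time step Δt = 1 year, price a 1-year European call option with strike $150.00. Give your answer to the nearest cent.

CRR parameters: u = e^(σ√Δt) = e^(0.35·√1) = 1.4191, d = 1/u = 0.7047
Per-period rate: rΔt = 0.02·1 = 0.02, so R = e^0.02 = 1.0202
Risk-neutral probability p = (e^0.02 − 0.7047)/(1.4191 − 0.7047) = 0.3155/0.7144 = 0.4417
Terminal stock prices: S_u = 198.7, S_d = 98.66
Terminal payoffs (S − K): max(48.67, 0) = 48.67, max(-51.34, 0) = 0
Node 0 (S = 140): V_0 = e^(−0.02)·[0.4417·48.6695 + 0.5583·0.0000] = 21.0697

$21.07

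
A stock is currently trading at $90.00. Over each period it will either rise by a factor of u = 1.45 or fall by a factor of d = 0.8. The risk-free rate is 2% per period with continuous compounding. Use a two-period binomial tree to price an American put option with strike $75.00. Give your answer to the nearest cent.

$7.31

Risk-neutral probability p = (e^0.02 − 0.8)/(1.45 − 0.8) = 0.2202/0.6500 = 0.3388
Terminal stock prices: S_uu = 189.2, S_ud = 104.4, S_dd = 57.6
Terminal payoffs (K − S): max(-114.2, 0) = 0, max(-29.4, 0) = 0, max(17.4, 0) = 17.4
Node u (S = 130.5): continuation = e^(−0.02)·[0.3388·0.0000 + 0.6612·0.0000] = 0.0000; exercise value = 0.0000 ≤ continuation, so V_u = 0.0000
Node d (S = 72): continuation = e^(−0.02)·[0.3388·0.0000 + 0.6612·17.4000] = 11.2776; exercise value = 3.0000 ≤ continuation, so V_d = 11.2776
Node 0 (S = 90): continuation = e^(−0.02)·[0.3388·0.0000 + 0.6612·11.2776] = 7.3094; exercise value = 0.0000 ≤ continuation, so V_0 = 7.3094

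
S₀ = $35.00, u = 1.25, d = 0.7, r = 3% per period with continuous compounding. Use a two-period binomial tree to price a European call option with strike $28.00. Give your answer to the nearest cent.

Risk-neutral probability p = (e^0.03 − 0.7)/(1.25 − 0.7) = 0.3305/0.5500 = 0.6008
Terminal stock prices: S_uu = 54.69, S_ud = 30.62, S_dd = 17.15
Terminal payoffs (S − K): max(26.69, 0) = 26.69, max(2.625, 0) = 2.625, max(-10.85, 0) = 0
Node u (S = 43.75): V_u = e^(−0.03)·[0.6008·26.6875 + 0.3992·2.6250] = 16.5775
Node d (S = 24.5): V_d = e^(−0.03)·[0.6008·2.6250 + 0.3992·0.0000] = 1.5306
Node 0 (S = 35): V_0 = e^(−0.03)·[0.6008·16.5775 + 0.3992·1.5306] = 10.2587

$10.26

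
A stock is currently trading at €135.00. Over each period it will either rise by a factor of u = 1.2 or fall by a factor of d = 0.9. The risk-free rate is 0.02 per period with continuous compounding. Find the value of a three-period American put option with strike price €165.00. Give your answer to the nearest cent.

Risk-neutral probability p = (e^0.02 − 0.9)/(1.2 − 0.9) = 0.1202/0.3000 = 0.4007
Terminal stock prices: S_uuu = 233.3, S_uud = 175, S_udd = 131.2, S_ddd = 98.42
Terminal payoffs (K − S): max(-68.28, 0) = 0, max(-9.96, 0) = 0, max(33.78, 0) = 33.78, max(66.58, 0) = 66.58
Node uu (S = 194.4): continuation = e^(−0.02)·[0.4007·0.0000 + 0.5993·0.0000] = 0.0000; exercise value = 0.0000 ≤ continuation, so V_uu = 0.0000
Node ud (S = 145.8): continuation = e^(−0.02)·[0.4007·0.0000 + 0.5993·33.7800] = 19.8444; exercise value = 19.2000 ≤ continuation, so V_ud = 19.8444
Node dd (S = 109.4): continuation = e^(−0.02)·[0.4007·33.7800 + 0.5993·66.5850] = 52.3828; exercise value = 55.6500 > continuation, so V_dd = 55.6500 (exercise)
Node u (S = 162): continuation = e^(−0.02)·[0.4007·0.0000 + 0.5993·19.8444] = 11.6578; exercise value = 3.0000 ≤ continuation, so V_u = 11.6578
Node d (S = 121.5): continuation = e^(−0.02)·[0.4007·19.8444 + 0.5993·55.6500] = 40.4859; exercise value = 43.5000 > continuation, so V_d = 43.5000 (exercise)
Node 0 (S = 135): continuation = e^(−0.02)·[0.4007·11.6578 + 0.5993·43.5000] = 30.1330; exercise value = 30.0000 ≤ continuation, so V_0 = 30.1330

€30.13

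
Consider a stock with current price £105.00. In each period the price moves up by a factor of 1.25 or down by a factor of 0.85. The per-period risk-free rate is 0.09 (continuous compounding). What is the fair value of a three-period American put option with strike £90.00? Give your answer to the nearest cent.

£1.79

Risk-neutral probability p = (e^0.09 − 0.85)/(1.25 − 0.85) = 0.2442/0.4000 = 0.6104
Terminal stock prices: S_uuu = 205.1, S_uud = 139.5, S_udd = 94.83, S_ddd = 64.48
Terminal payoffs (K − S): max(-115.1, 0) = 0, max(-49.45, 0) = 0, max(-4.828, 0) = 0, max(25.52, 0) = 25.52
Node uu (S = 164.1): continuation = e^(−0.09)·[0.6104·0.0000 + 0.3896·0.0000] = 0.0000; exercise value = 0.0000 ≤ continuation, so V_uu = 0.0000
Node ud (S = 111.6): continuation = e^(−0.09)·[0.6104·0.0000 + 0.3896·0.0000] = 0.0000; exercise value = 0.0000 ≤ continuation, so V_ud = 0.0000
Node dd (S = 75.86): continuation = e^(−0.09)·[0.6104·0.0000 + 0.3896·25.5169] = 9.0849; exercise value = 14.1375 > continuation, so V_dd = 14.1375 (exercise)
Node u (S = 131.2): continuation = e^(−0.09)·[0.6104·0.0000 + 0.3896·0.0000] = 0.0000; exercise value = 0.0000 ≤ continuation, so V_u = 0.0000
Node d (S = 89.25): continuation = e^(−0.09)·[0.6104·0.0000 + 0.3896·14.1375] = 5.0334; exercise value = 0.7500 ≤ continuation, so V_d = 5.0334
Node 0 (S = 105): continuation = e^(−0.09)·[0.6104·0.0000 + 0.3896·5.0334] = 1.7921; exercise value = 0.0000 ≤ continuation, so V_0 = 1.7921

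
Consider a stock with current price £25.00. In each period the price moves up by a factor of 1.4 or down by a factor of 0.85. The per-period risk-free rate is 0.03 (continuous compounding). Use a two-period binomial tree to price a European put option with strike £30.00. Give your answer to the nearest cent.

£5.18

Risk-neutral probability p = (e^0.03 − 0.85)/(1.4 − 0.85) = 0.1805/0.5500 = 0.3281
Terminal stock prices: S_uu = 49, S_ud = 29.75, S_dd = 18.06
Terminal payoffs (K − S): max(-19, 0) = 0, max(0.25, 0) = 0.25, max(11.94, 0) = 11.94
Node u (S = 35): V_u = e^(−0.03)·[0.3281·0.0000 + 0.6719·0.2500] = 0.1630
Node d (S = 21.25): V_d = e^(−0.03)·[0.3281·0.2500 + 0.6719·11.9375] = 7.8634
Node 0 (S = 25): V_0 = e^(−0.03)·[0.3281·0.1630 + 0.6719·7.8634] = 5.1792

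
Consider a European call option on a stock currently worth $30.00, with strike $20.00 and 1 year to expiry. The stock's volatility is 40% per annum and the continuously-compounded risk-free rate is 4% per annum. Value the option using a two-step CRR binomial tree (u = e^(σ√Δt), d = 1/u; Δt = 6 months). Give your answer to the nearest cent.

$11.60

CRR parameters: u = e^(σ√Δt) = e^(0.4·√0.5) = 1.3269, d = 1/u = 0.7536
Per-period rate: rΔt = 0.04·0.5 = 0.02, so R = e^0.02 = 1.0202
Risk-neutral probability p = (e^0.02 − 0.7536)/(1.3269 − 0.7536) = 0.2666/0.5733 = 0.4650
Terminal stock prices: S_uu = 52.82, S_ud = 30, S_dd = 17.04
Terminal payoffs (S − K): max(32.82, 0) = 32.82, max(10, 0) = 10, max(-2.961, 0) = 0
Node u (S = 39.81): V_u = e^(−0.02)·[0.4650·32.8196 + 0.5350·10.0000] = 20.2029
Node d (S = 22.61): V_d = e^(−0.02)·[0.4650·10.0000 + 0.5350·0.0000] = 4.5579
Node 0 (S = 30): V_0 = e^(−0.02)·[0.4650·20.2029 + 0.5350·4.5579] = 11.5985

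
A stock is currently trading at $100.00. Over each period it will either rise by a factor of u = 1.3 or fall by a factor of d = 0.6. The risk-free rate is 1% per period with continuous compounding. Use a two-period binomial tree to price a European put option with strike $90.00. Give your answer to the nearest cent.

Risk-neutral probability p = (e^0.01 − 0.6)/(1.3 − 0.6) = 0.4101/0.7000 = 0.5858
Terminal stock prices: S_uu = 169, S_ud = 78, S_dd = 36
Terminal payoffs (K − S): max(-79, 0) = 0, max(12, 0) = 12, max(54, 0) = 54
Node u (S = 130): V_u = e^(−0.01)·[0.5858·0.0000 + 0.4142·12.0000] = 4.9211
Node d (S = 60): V_d = e^(−0.01)·[0.5858·12.0000 + 0.4142·54.0000] = 29.1045
Node 0 (S = 100): V_0 = e^(−0.01)·[0.5858·4.9211 + 0.4142·29.1045] = 14.7896

$14.79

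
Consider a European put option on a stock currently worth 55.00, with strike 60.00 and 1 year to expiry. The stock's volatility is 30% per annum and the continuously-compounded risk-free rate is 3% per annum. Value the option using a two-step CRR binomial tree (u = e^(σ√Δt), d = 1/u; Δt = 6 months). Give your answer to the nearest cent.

8.66

CRR parameters: u = e^(σ√Δt) = e^(0.3·√0.5) = 1.2363, d = 1/u = 0.8089
Per-period rate: rΔt = 0.03·0.5 = 0.015, so R = e^0.015 = 1.0151
Risk-neutral probability p = (e^0.015 − 0.8089)/(1.2363 − 0.8089) = 0.2063/0.4275 = 0.4825
Terminal stock prices: S_uu = 84.07, S_ud = 55, S_dd = 35.98
Terminal payoffs (K − S): max(-24.07, 0) = 0, max(5, 0) = 5, max(24.02, 0) = 24.02
Node u (S = 68): V_u = e^(−0.015)·[0.4825·0.0000 + 0.5175·5.0000] = 2.5489
Node d (S = 44.49): V_d = e^(−0.015)·[0.4825·5.0000 + 0.5175·24.0162] = 14.6195
Node 0 (S = 55): V_0 = e^(−0.015)·[0.4825·2.5489 + 0.5175·14.6195] = 8.6642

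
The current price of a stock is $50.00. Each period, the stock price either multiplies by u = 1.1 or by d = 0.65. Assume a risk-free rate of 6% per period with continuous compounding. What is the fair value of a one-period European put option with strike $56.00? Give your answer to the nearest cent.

Risk-neutral probability p = (e^0.06 − 0.65)/(1.1 − 0.65) = 0.4118/0.4500 = 0.9152
Terminal stock prices: S_u = 55, S_d = 32.5
Terminal payoffs (K − S): max(1, 0) = 1, max(23.5, 0) = 23.5
Node 0 (S = 50): V_0 = e^(−0.06)·[0.9152·1.0000 + 0.0848·23.5000] = 2.7388

$2.74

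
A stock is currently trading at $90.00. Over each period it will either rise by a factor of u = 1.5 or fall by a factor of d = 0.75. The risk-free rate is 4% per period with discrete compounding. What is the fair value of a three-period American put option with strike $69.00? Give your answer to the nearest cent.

$6.39

Risk-neutral probability p = (1 + 0.04 − 0.75)/(1.5 − 0.75) = 0.2900/0.7500 = 0.3867
Terminal stock prices: S_uuu = 303.8, S_uud = 151.9, S_udd = 75.94, S_ddd = 37.97
Terminal payoffs (K − S): max(-234.8, 0) = 0, max(-82.88, 0) = 0, max(-6.938, 0) = 0, max(31.03, 0) = 31.03
Node uu (S = 202.5): continuation = 1/1.04·[0.3867·0.0000 + 0.6133·0.0000] = 0.0000; exercise value = 0.0000 ≤ continuation, so V_uu = 0.0000
Node ud (S = 101.2): continuation = 1/1.04·[0.3867·0.0000 + 0.6133·0.0000] = 0.0000; exercise value = 0.0000 ≤ continuation, so V_ud = 0.0000
Node dd (S = 50.62): continuation = 1/1.04·[0.3867·0.0000 + 0.6133·31.0312] = 18.3005; exercise value = 18.3750 > continuation, so V_dd = 18.3750 (exercise)
Node u (S = 135): continuation = 1/1.04·[0.3867·0.0000 + 0.6133·0.0000] = 0.0000; exercise value = 0.0000 ≤ continuation, so V_u = 0.0000
Node d (S = 67.5): continuation = 1/1.04·[0.3867·0.0000 + 0.6133·18.3750] = 10.8365; exercise value = 1.5000 ≤ continuation, so V_d = 10.8365
Node 0 (S = 90): continuation = 1/1.04·[0.3867·0.0000 + 0.6133·10.8365] = 6.3908; exercise value = 0.0000 ≤ continuation, so V_0 = 6.3908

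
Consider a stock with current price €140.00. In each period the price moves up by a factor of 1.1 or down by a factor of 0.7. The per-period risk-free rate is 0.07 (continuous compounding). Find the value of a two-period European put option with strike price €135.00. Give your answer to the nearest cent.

€3.30

Risk-neutral probability p = (e^0.07 − 0.7)/(1.1 − 0.7) = 0.3725/0.4000 = 0.9313
Terminal stock prices: S_uu = 169.4, S_ud = 107.8, S_dd = 68.6
Terminal payoffs (K − S): max(-34.4, 0) = 0, max(27.2, 0) = 27.2, max(66.4, 0) = 66.4
Node u (S = 154): V_u = e^(−0.07)·[0.9313·0.0000 + 0.0687·27.2000] = 1.7431
Node d (S = 98): V_d = e^(−0.07)·[0.9313·27.2000 + 0.0687·66.4000] = 27.8732
Node 0 (S = 140): V_0 = e^(−0.07)·[0.9313·1.7431 + 0.0687·27.8732] = 3.2997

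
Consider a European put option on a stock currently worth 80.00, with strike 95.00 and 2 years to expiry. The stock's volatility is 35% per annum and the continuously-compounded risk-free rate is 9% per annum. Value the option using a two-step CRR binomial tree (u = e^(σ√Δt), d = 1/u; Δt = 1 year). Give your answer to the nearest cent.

CRR parameters: u = e^(σ√Δt) = e^(0.35·√1) = 1.4191, d = 1/u = 0.7047
Per-period rate: rΔt = 0.09·1 = 0.09, so R = e^0.09 = 1.0942
Risk-neutral probability p = (e^0.09 − 0.7047)/(1.4191 − 0.7047) = 0.3895/0.7144 = 0.5452
Terminal stock prices: S_uu = 161.1, S_ud = 80, S_dd = 39.73
Terminal payoffs (K − S): max(-66.1, 0) = 0, max(15, 0) = 15, max(55.27, 0) = 55.27
Node u (S = 113.5): V_u = e^(−0.09)·[0.5452·0.0000 + 0.4548·15.0000] = 6.2347
Node d (S = 56.38): V_d = e^(−0.09)·[0.5452·15.0000 + 0.4548·55.2732] = 30.4484
Node 0 (S = 80): V_0 = e^(−0.09)·[0.5452·6.2347 + 0.4548·30.4484] = 15.7625

15.76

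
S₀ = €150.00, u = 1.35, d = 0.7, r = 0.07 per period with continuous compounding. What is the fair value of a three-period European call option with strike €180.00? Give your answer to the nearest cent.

€32.72

Risk-neutral probability p = (e^0.07 − 0.7)/(1.35 − 0.7) = 0.3725/0.6500 = 0.5731
Terminal stock prices: S_uuu = 369.1, S_uud = 191.4, S_udd = 99.22, S_ddd = 51.45
Terminal payoffs (S − K): max(189.1, 0) = 189.1, max(11.36, 0) = 11.36, max(-80.78, 0) = 0, max(-128.6, 0) = 0
Node uu (S = 273.4): V_uu = e^(−0.07)·[0.5731·189.0563 + 0.4269·11.3625] = 105.5441
Node ud (S = 141.8): V_ud = e^(−0.07)·[0.5731·11.3625 + 0.4269·0.0000] = 6.0715
Node dd (S = 73.5): V_dd = e^(−0.07)·[0.5731·0.0000 + 0.4269·0.0000] = 0.0000
Node u (S = 202.5): V_u = e^(−0.07)·[0.5731·105.5441 + 0.4269·6.0715] = 58.8137
Node d (S = 105): V_d = e^(−0.07)·[0.5731·6.0715 + 0.4269·0.0000] = 3.2443
Node 0 (S = 150): V_0 = e^(−0.07)·[0.5731·58.8137 + 0.4269·3.2443] = 32.7182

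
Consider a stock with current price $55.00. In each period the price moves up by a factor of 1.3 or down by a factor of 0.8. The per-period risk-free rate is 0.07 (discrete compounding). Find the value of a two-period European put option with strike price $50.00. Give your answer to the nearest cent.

$2.74

Risk-neutral probability p = (1 + 0.07 − 0.8)/(1.3 − 0.8) = 0.2700/0.5000 = 0.5400
Terminal stock prices: S_uu = 92.95, S_ud = 57.2, S_dd = 35.2
Terminal payoffs (K − S): max(-42.95, 0) = 0, max(-7.2, 0) = 0, max(14.8, 0) = 14.8
Node u (S = 71.5): V_u = 1/1.07·[0.5400·0.0000 + 0.4600·0.0000] = 0.0000
Node d (S = 44): V_d = 1/1.07·[0.5400·0.0000 + 0.4600·14.8000] = 6.3626
Node 0 (S = 55): V_0 = 1/1.07·[0.5400·0.0000 + 0.4600·6.3626] = 2.7353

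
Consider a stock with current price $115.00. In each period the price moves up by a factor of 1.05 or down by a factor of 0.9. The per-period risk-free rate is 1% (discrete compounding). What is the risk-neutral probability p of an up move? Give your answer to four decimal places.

p = 0.7333

Risk-neutral probability p = (1 + 0.01 − 0.9)/(1.05 − 0.9) = 0.1100/0.1500 = 0.7333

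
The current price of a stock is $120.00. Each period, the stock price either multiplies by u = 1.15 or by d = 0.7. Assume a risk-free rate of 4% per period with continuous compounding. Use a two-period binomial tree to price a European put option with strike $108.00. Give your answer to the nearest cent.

$6.54

Risk-neutral probability p = (e^0.04 − 0.7)/(1.15 − 0.7) = 0.3408/0.4500 = 0.7574
Terminal stock prices: S_uu = 158.7, S_ud = 96.6, S_dd = 58.8
Terminal payoffs (K − S): max(-50.7, 0) = 0, max(11.4, 0) = 11.4, max(49.2, 0) = 49.2
Node u (S = 138): V_u = e^(−0.04)·[0.7574·0.0000 + 0.2426·11.4000] = 2.6577
Node d (S = 84): V_d = e^(−0.04)·[0.7574·11.4000 + 0.2426·49.2000] = 19.7653
Node 0 (S = 120): V_0 = e^(−0.04)·[0.7574·2.6577 + 0.2426·19.7653] = 6.5417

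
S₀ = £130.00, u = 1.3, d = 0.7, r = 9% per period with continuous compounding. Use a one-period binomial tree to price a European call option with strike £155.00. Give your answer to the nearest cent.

£8.41

Risk-neutral probability p = (e^0.09 − 0.7)/(1.3 − 0.7) = 0.3942/0.6000 = 0.6570
Terminal stock prices: S_u = 169, S_d = 91
Terminal payoffs (S − K): max(14, 0) = 14, max(-64, 0) = 0
Node 0 (S = 130): V_0 = e^(−0.09)·[0.6570·14.0000 + 0.3430·0.0000] = 8.4058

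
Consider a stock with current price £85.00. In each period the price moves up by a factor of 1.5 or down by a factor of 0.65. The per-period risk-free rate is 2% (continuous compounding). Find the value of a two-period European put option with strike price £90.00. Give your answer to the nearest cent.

£19.92

Risk-neutral probability p = (e^0.02 − 0.65)/(1.5 − 0.65) = 0.3702/0.8500 = 0.4355
Terminal stock prices: S_uu = 191.2, S_ud = 82.88, S_dd = 35.91
Terminal payoffs (K − S): max(-101.2, 0) = 0, max(7.125, 0) = 7.125, max(54.09, 0) = 54.09
Node u (S = 127.5): V_u = e^(−0.02)·[0.4355·0.0000 + 0.5645·7.1250] = 3.9422
Node d (S = 55.25): V_d = e^(−0.02)·[0.4355·7.1250 + 0.5645·54.0875] = 32.9679
Node 0 (S = 85): V_0 = e^(−0.02)·[0.4355·3.9422 + 0.5645·32.9679] = 19.9238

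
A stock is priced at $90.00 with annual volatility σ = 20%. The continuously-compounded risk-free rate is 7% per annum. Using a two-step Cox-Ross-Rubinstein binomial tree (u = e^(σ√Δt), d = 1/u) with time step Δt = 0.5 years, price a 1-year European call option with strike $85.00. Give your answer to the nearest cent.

CRR parameters: u = e^(σ√Δt) = e^(0.2·√0.5) = 1.1519, d = 1/u = 0.8681
Per-period rate: rΔt = 0.07·0.5 = 0.035, so R = e^0.035 = 1.0356
Risk-neutral probability p = (e^0.035 − 0.8681)/(1.1519 − 0.8681) = 0.1675/0.2838 = 0.5902
Terminal stock prices: S_uu = 119.4, S_ud = 90, S_dd = 67.83
Terminal payoffs (S − K): max(34.42, 0) = 34.42, max(5, 0) = 5, max(-17.17, 0) = 0
Node u (S = 103.7): V_u = e^(−0.035)·[0.5902·34.4207 + 0.4098·5.0000] = 21.5954
Node d (S = 78.13): V_d = e^(−0.035)·[0.5902·5.0000 + 0.4098·0.0000] = 2.8496
Node 0 (S = 90): V_0 = e^(−0.035)·[0.5902·21.5954 + 0.4098·2.8496] = 13.4352

$13.44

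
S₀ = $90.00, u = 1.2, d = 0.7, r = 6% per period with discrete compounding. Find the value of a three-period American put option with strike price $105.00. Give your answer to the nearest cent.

$18.11

Risk-neutral probability p = (1 + 0.06 − 0.7)/(1.2 − 0.7) = 0.3600/0.5000 = 0.7200
Terminal stock prices: S_uuu = 155.5, S_uud = 90.72, S_udd = 52.92, S_ddd = 30.87
Terminal payoffs (K − S): max(-50.52, 0) = 0, max(14.28, 0) = 14.28, max(52.08, 0) = 52.08, max(74.13, 0) = 74.13
Node uu (S = 129.6): continuation = 1/1.06·[0.7200·0.0000 + 0.2800·14.2800] = 3.7721; exercise value = 0.0000 ≤ continuation, so V_uu = 3.7721
Node ud (S = 75.6): continuation = 1/1.06·[0.7200·14.2800 + 0.2800·52.0800] = 23.4566; exercise value = 29.4000 > continuation, so V_ud = 29.4000 (exercise)
Node dd (S = 44.1): continuation = 1/1.06·[0.7200·52.0800 + 0.2800·74.1300] = 54.9566; exercise value = 60.9000 > continuation, so V_dd = 60.9000 (exercise)
Node u (S = 108): continuation = 1/1.06·[0.7200·3.7721 + 0.2800·29.4000] = 10.3282; exercise value = 0.0000 ≤ continuation, so V_u = 10.3282
Node d (S = 63): continuation = 1/1.06·[0.7200·29.4000 + 0.2800·60.9000] = 36.0566; exercise value = 42.0000 > continuation, so V_d = 42.0000 (exercise)
Node 0 (S = 90): continuation = 1/1.06·[0.7200·10.3282 + 0.2800·42.0000] = 18.1097; exercise value = 15.0000 ≤ continuation, so V_0 = 18.1097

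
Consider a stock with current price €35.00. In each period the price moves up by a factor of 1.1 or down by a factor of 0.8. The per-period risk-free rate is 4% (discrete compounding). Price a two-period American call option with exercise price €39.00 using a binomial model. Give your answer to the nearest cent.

Risk-neutral probability p = (1 + 0.04 − 0.8)/(1.1 − 0.8) = 0.2400/0.3000 = 0.8000
Terminal stock prices: S_uu = 42.35, S_ud = 30.8, S_dd = 22.4
Terminal payoffs (S − K): max(3.35, 0) = 3.35, max(-8.2, 0) = 0, max(-16.6, 0) = 0
Node u (S = 38.5): continuation = 1/1.04·[0.8000·3.3500 + 0.2000·0.0000] = 2.5769; exercise value = 0.0000 ≤ continuation, so V_u = 2.5769
Node d (S = 28): continuation = 1/1.04·[0.8000·0.0000 + 0.2000·0.0000] = 0.0000; exercise value = 0.0000 ≤ continuation, so V_d = 0.0000
Node 0 (S = 35): continuation = 1/1.04·[0.8000·2.5769 + 0.2000·0.0000] = 1.9822; exercise value = 0.0000 ≤ continuation, so V_0 = 1.9822

€1.98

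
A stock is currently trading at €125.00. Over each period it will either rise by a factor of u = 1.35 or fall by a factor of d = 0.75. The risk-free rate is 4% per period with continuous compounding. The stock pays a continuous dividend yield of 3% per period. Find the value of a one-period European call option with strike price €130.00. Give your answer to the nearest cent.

Per-period risk-free factor R = e^0.04 = 1.0408; dividend-adjusted growth = e^(0.04−0.03) = 1.0101.
Risk-neutral probability p = (1.0101 − 0.75)/(1.35 − 0.75) = 0.2601/0.6000 = 0.4334
Terminal stock prices: S_u = 168.8, S_d = 93.75
Terminal payoffs (S − K): max(38.75, 0) = 38.75, max(-36.25, 0) = 0
Node 0 (S = 125): V_0 = e^(−0.04)·[0.4334·38.7500 + 0.5666·0.0000] = 16.1364

€16.14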